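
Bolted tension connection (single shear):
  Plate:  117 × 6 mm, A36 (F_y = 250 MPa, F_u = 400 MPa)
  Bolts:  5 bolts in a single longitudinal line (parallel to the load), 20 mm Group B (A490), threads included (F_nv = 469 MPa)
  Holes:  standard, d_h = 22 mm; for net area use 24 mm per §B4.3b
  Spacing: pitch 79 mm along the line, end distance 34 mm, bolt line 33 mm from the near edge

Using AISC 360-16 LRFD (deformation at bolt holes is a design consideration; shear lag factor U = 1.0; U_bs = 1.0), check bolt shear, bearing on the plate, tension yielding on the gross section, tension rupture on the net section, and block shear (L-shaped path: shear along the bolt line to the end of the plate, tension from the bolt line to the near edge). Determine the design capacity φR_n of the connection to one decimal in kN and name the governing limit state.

Bolt shear: A_b = π(20)²/4 = 314.16 mm². φR_n = 0.75 × 469 × 314.16 × 5 × 1 = 552.5 kN.
Bearing (6 mm plate, F_u = 400 MPa): end bolts L_c = 34 − 22/2 = 23, R_n = min(1.2×23×6×400, 2.4×20×6×400) = 66.24 kN/bolt; interior L_c = 79 − 22 = 57, R_n = 115.2 kN/bolt. φR_n = 0.75 × (1×66.24 + 4×115.2) = 395.3 kN.
Tension yield (gross): A_g = 117×6 = 702 mm². φR_n = 0.90 × 250 × 702 = 158.0 kN.
Tension rupture (net): A_n = (117 − 1×24)×6 = 558 mm² (U = 1.0, A_e = A_n). φR_n = 0.75 × 400 × 558 = 167.4 kN.
Block shear: shear path 1×[34+4×79] = 1×350 mm, A_gv = 2100, A_nv = 1×(350 − 4.5×24)×6 = 1452 mm²; tension to near edge: (33 − 0.5×24)×6 = 126 mm². R_n = min(0.6×400×1452, 0.6×250×2100) + 1.0×400×126 = min(348.48, 315) + 50.4 = 365.4 kN. φR_n = 0.75 × 365.4 = 274.1 kN.
Governing: min(552.5, 395.3, 158.0, 167.4, 274.1) = 158.0 kN → gross-section yield.

158.0 kN (gross-section yield governs)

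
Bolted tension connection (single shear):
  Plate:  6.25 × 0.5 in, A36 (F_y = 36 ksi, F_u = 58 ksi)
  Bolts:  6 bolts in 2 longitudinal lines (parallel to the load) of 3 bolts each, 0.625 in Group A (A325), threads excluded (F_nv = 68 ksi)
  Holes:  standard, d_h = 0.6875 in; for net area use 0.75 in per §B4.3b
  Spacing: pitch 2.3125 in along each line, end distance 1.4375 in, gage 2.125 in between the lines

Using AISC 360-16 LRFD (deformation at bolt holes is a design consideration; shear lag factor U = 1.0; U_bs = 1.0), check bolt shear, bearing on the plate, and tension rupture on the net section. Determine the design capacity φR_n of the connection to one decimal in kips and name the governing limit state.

93.9 kips (bolt shear governs)

Bolt shear: A_b = π(0.625)²/4 = 0.3068 in². φR_n = 0.75 × 68 × 0.3068 × 6 × 1 = 93.9 kips.
Bearing (0.5 in plate, F_u = 58 ksi): end bolts L_c = 1.4375 − 0.6875/2 = 1.09375, R_n = min(1.2×1.09375×0.5×58, 2.4×0.625×0.5×58) = 38.063 kips/bolt; interior L_c = 2.3125 − 0.6875 = 1.625, R_n = 43.5 kips/bolt. φR_n = 0.75 × (2×38.063 + 4×43.5) = 187.6 kips.
Tension rupture (net): A_n = (6.25 − 2×0.75)×0.5 = 2.375 in² (U = 1.0, A_e = A_n). φR_n = 0.75 × 58 × 2.375 = 103.3 kips.
Governing: min(93.9, 187.6, 103.3) = 93.9 kips → bolt shear.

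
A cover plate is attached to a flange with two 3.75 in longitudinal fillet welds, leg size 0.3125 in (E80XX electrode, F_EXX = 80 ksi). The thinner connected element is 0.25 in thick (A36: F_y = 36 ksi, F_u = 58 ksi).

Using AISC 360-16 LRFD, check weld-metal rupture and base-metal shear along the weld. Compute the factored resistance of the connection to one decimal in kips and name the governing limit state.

40.5 kips (base-metal shear governs)

Weld metal: throat = 0.707×0.3125 = 0.22094 in, L = 2×3.75 = 7.5 in. φR_n = 0.75 × 0.6 × 80 × 0.22094 × 7.5 = 59.7 kips.
Base metal shear (0.25 in plate): yield φR_n = 1.0×0.6×36×0.25×7.5 = 40.5 kips; rupture φR_n = 0.75×0.6×58×0.25×7.5 = 48.9 kips; take 40.5 kips (yield).
Governing: min(59.7, 40.5) = 40.5 kips → base-metal shear.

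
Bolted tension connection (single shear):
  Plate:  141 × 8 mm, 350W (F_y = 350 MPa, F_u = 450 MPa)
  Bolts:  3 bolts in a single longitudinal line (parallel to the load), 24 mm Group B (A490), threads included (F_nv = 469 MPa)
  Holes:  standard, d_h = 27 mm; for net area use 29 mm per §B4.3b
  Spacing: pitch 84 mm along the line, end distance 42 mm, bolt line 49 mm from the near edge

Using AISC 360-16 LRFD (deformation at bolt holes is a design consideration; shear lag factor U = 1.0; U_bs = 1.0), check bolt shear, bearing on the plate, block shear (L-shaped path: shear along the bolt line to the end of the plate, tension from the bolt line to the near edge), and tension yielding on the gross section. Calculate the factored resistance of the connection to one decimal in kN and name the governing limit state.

Bolt shear: A_b = π(24)²/4 = 452.39 mm². φR_n = 0.75 × 469 × 452.39 × 3 × 1 = 477.4 kN.
Bearing (8 mm plate, F_u = 450 MPa): end bolts L_c = 42 − 27/2 = 28.5, R_n = min(1.2×28.5×8×450, 2.4×24×8×450) = 123.12 kN/bolt; interior L_c = 84 − 27 = 57, R_n = 207.36 kN/bolt. φR_n = 0.75 × (1×123.12 + 2×207.36) = 403.4 kN.
Block shear: shear path 1×[42+2×84] = 1×210 mm, A_gv = 1680, A_nv = 1×(210 − 2.5×29)×8 = 1100 mm²; tension to near edge: (49 − 0.5×29)×8 = 276 mm². R_n = min(0.6×450×1100, 0.6×350×1680) + 1.0×450×276 = min(297, 352.8) + 124.2 = 421.2 kN. φR_n = 0.75 × 421.2 = 315.9 kN.
Tension yield (gross): A_g = 141×8 = 1128 mm². φR_n = 0.90 × 350 × 1128 = 355.3 kN.
Governing: min(477.4, 403.4, 315.9, 355.3) = 315.9 kN → block shear.

315.9 kN (block shear governs)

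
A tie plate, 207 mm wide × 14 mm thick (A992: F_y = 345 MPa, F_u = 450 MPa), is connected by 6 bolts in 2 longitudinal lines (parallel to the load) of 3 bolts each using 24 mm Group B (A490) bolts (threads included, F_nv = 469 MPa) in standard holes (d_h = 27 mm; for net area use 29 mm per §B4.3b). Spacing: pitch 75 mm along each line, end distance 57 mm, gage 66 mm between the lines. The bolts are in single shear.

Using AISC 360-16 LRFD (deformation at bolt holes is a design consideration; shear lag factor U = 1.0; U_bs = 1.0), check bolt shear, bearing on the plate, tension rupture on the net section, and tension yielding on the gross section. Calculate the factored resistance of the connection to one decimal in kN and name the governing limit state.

Bolt shear: A_b = π(24)²/4 = 452.39 mm². φR_n = 0.75 × 469 × 452.39 × 6 × 1 = 954.8 kN.
Bearing (14 mm plate, F_u = 450 MPa): end bolts L_c = 57 − 27/2 = 43.5, R_n = min(1.2×43.5×14×450, 2.4×24×14×450) = 328.86 kN/bolt; interior L_c = 75 − 27 = 48, R_n = 362.88 kN/bolt. φR_n = 0.75 × (2×328.86 + 4×362.88) = 1581.9 kN.
Tension rupture (net): A_n = (207 − 2×29)×14 = 2086 mm² (U = 1.0, A_e = A_n). φR_n = 0.75 × 450 × 2086 = 704.0 kN.
Tension yield (gross): A_g = 207×14 = 2898 mm². φR_n = 0.90 × 345 × 2898 = 899.8 kN.
Governing: min(954.8, 1581.9, 704.0, 899.8) = 704.0 kN → net-section rupture.

704.0 kN (net-section rupture governs)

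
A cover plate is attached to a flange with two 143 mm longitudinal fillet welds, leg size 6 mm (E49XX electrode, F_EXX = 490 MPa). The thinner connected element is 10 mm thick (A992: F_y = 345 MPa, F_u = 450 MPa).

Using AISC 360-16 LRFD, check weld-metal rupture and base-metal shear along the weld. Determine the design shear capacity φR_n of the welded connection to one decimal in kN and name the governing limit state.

Weld metal: throat = 0.707×6 = 4.242 mm, L = 2×143 = 286 mm. φR_n = 0.75 × 0.6 × 490 × 4.242 × 286 = 267.5 kN.
Base metal shear (10 mm plate): yield φR_n = 1.0×0.6×345×10×286 = 592.0 kN; rupture φR_n = 0.75×0.6×450×10×286 = 579.2 kN; take 579.2 kN (rupture).
Governing: min(267.5, 579.2) = 267.5 kN → weld metal.

267.5 kN (weld metal governs)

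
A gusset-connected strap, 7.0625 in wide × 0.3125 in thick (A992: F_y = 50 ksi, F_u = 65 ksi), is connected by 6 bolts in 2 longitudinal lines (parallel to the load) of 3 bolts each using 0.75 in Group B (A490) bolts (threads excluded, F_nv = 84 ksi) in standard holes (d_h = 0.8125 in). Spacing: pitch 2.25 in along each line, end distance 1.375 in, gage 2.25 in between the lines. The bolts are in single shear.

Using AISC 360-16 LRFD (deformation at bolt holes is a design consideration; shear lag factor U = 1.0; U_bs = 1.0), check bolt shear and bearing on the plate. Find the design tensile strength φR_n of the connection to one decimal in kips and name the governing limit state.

140.5 kips (bearing governs)

Bolt shear: A_b = π(0.75)²/4 = 0.44179 in². φR_n = 0.75 × 84 × 0.44179 × 6 × 1 = 167.0 kips.
Bearing (0.3125 in plate, F_u = 65 ksi): end bolts L_c = 1.375 − 0.8125/2 = 0.96875, R_n = min(1.2×0.96875×0.3125×65, 2.4×0.75×0.3125×65) = 23.613 kips/bolt; interior L_c = 2.25 − 0.8125 = 1.4375, R_n = 35.039 kips/bolt. φR_n = 0.75 × (2×23.613 + 4×35.039) = 140.5 kips.
Governing: min(167.0, 140.5) = 140.5 kips → bearing.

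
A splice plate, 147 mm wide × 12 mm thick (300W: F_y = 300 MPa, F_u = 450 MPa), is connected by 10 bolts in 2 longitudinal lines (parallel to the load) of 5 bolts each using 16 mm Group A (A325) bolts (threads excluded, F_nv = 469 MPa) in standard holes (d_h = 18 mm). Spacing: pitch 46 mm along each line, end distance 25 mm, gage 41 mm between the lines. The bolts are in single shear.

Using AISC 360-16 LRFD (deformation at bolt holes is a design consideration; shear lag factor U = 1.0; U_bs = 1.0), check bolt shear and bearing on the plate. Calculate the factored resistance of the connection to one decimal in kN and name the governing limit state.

707.2 kN (bolt shear governs)

Bolt shear: A_b = π(16)²/4 = 201.06 mm². φR_n = 0.75 × 469 × 201.06 × 10 × 1 = 707.2 kN.
Bearing (12 mm plate, F_u = 450 MPa): end bolts L_c = 25 − 18/2 = 16, R_n = min(1.2×16×12×450, 2.4×16×12×450) = 103.68 kN/bolt; interior L_c = 46 − 18 = 28, R_n = 181.44 kN/bolt. φR_n = 0.75 × (2×103.68 + 8×181.44) = 1244.2 kN.
Governing: min(707.2, 1244.2) = 707.2 kN → bolt shear.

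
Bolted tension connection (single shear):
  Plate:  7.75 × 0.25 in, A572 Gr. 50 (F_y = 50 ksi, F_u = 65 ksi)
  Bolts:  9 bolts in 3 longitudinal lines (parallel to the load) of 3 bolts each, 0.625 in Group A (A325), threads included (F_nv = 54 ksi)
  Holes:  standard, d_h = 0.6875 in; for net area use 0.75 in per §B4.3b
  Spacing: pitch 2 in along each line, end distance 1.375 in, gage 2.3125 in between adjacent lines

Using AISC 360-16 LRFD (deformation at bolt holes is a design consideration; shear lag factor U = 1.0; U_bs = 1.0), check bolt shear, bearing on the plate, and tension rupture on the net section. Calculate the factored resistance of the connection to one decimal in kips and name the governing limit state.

Bolt shear: A_b = π(0.625)²/4 = 0.3068 in². φR_n = 0.75 × 54 × 0.3068 × 9 × 1 = 111.8 kips.
Bearing (0.25 in plate, F_u = 65 ksi): end bolts L_c = 1.375 − 0.6875/2 = 1.03125, R_n = min(1.2×1.03125×0.25×65, 2.4×0.625×0.25×65) = 20.109 kips/bolt; interior L_c = 2 − 0.6875 = 1.3125, R_n = 24.375 kips/bolt. φR_n = 0.75 × (3×20.109 + 6×24.375) = 154.9 kips.
Tension rupture (net): A_n = (7.75 − 3×0.75)×0.25 = 1.375 in² (U = 1.0, A_e = A_n). φR_n = 0.75 × 65 × 1.375 = 67.0 kips.
Governing: min(111.8, 154.9, 67.0) = 67.0 kips → net-section rupture.

67.0 kips (net-section rupture governs)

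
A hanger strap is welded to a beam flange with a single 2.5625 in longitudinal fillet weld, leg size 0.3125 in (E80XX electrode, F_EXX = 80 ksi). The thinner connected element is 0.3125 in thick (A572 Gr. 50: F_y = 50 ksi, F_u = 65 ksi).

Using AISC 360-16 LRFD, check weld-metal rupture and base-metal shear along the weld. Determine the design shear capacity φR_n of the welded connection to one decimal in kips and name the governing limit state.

20.4 kips (weld metal governs)

Weld metal: throat = 0.707×0.3125 = 0.22094 in, L = 2.5625 in. φR_n = 0.75 × 0.6 × 80 × 0.22094 × 2.5625 = 20.4 kips.
Base metal shear (0.3125 in plate): yield φR_n = 1.0×0.6×50×0.3125×2.5625 = 24.0 kips; rupture φR_n = 0.75×0.6×65×0.3125×2.5625 = 23.4 kips; take 23.4 kips (rupture).
Governing: min(20.4, 23.4) = 20.4 kips → weld metal.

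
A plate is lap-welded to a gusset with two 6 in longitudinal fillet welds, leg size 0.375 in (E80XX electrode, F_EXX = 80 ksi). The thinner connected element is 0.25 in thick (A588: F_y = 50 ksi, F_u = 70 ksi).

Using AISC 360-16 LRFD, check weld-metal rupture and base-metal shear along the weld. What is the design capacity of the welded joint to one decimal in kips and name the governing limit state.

Weld metal: throat = 0.707×0.375 = 0.26513 in, L = 2×6 = 12 in. φR_n = 0.75 × 0.6 × 80 × 0.26513 × 12 = 114.5 kips.
Base metal shear (0.25 in plate): yield φR_n = 1.0×0.6×50×0.25×12 = 90.0 kips; rupture φR_n = 0.75×0.6×70×0.25×12 = 94.5 kips; take 90.0 kips (yield).
Governing: min(114.5, 90.0) = 90.0 kips → base-metal shear.

90.0 kips (base-metal shear governs)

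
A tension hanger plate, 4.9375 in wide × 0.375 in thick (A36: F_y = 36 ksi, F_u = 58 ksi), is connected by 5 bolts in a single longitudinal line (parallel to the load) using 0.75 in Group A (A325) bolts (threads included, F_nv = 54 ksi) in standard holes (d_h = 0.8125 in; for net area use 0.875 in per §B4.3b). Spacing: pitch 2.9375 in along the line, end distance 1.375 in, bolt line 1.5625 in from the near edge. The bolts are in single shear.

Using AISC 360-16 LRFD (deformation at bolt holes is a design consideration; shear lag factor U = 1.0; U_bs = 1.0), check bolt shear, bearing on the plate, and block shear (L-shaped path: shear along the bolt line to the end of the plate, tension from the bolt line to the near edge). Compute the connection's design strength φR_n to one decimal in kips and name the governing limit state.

89.5 kips (bolt shear governs)

Bolt shear: A_b = π(0.75)²/4 = 0.44179 in². φR_n = 0.75 × 54 × 0.44179 × 5 × 1 = 89.5 kips.
Bearing (0.375 in plate, F_u = 58 ksi): end bolts L_c = 1.375 − 0.8125/2 = 0.96875, R_n = min(1.2×0.96875×0.375×58, 2.4×0.75×0.375×58) = 25.284 kips/bolt; interior L_c = 2.9375 − 0.8125 = 2.125, R_n = 39.15 kips/bolt. φR_n = 0.75 × (1×25.284 + 4×39.15) = 136.4 kips.
Block shear: shear path 1×[1.375+4×2.9375] = 1×13.125 in, A_gv = 4.9219, A_nv = 1×(13.125 − 4.5×0.875)×0.375 = 3.4453 in²; tension to near edge: (1.5625 − 0.5×0.875)×0.375 = 0.42188 in². R_n = min(0.6×58×3.4453, 0.6×36×4.9219) + 1.0×58×0.42188 = min(119.9, 106.31) + 24.469 = 130.78 kips. φR_n = 0.75 × 130.78 = 98.1 kips.
Governing: min(89.5, 136.4, 98.1) = 89.5 kips → bolt shear.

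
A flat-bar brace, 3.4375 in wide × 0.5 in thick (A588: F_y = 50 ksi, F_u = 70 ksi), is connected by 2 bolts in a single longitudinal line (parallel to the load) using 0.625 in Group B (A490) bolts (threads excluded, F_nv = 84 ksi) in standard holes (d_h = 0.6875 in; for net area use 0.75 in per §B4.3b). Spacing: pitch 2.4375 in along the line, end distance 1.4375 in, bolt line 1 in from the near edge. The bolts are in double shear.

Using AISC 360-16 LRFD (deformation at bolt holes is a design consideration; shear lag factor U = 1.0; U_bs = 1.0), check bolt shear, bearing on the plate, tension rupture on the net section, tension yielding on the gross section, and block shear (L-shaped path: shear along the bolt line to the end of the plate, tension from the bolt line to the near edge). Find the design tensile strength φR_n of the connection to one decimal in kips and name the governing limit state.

Bolt shear: A_b = π(0.625)²/4 = 0.3068 in². φR_n = 0.75 × 84 × 0.3068 × 2 × 2 = 77.3 kips.
Bearing (0.5 in plate, F_u = 70 ksi): end bolts L_c = 1.4375 − 0.6875/2 = 1.09375, R_n = min(1.2×1.09375×0.5×70, 2.4×0.625×0.5×70) = 45.938 kips/bolt; interior L_c = 2.4375 − 0.6875 = 1.75, R_n = 52.5 kips/bolt. φR_n = 0.75 × (1×45.938 + 1×52.5) = 73.8 kips.
Tension rupture (net): A_n = (3.4375 − 1×0.75)×0.5 = 1.3438 in² (U = 1.0, A_e = A_n). φR_n = 0.75 × 70 × 1.3438 = 70.5 kips.
Tension yield (gross): A_g = 3.4375×0.5 = 1.7188 in². φR_n = 0.90 × 50 × 1.7188 = 77.3 kips.
Block shear: shear path 1×[1.4375+1×2.4375] = 1×3.875 in, A_gv = 1.9375, A_nv = 1×(3.875 − 1.5×0.75)×0.5 = 1.375 in²; tension to near edge: (1 − 0.5×0.75)×0.5 = 0.3125 in². R_n = min(0.6×70×1.375, 0.6×50×1.9375) + 1.0×70×0.3125 = min(57.75, 58.125) + 21.875 = 79.625 kips. φR_n = 0.75 × 79.625 = 59.7 kips.
Governing: min(77.3, 73.8, 70.5, 77.3, 59.7) = 59.7 kips → block shear.

59.7 kips (block shear governs)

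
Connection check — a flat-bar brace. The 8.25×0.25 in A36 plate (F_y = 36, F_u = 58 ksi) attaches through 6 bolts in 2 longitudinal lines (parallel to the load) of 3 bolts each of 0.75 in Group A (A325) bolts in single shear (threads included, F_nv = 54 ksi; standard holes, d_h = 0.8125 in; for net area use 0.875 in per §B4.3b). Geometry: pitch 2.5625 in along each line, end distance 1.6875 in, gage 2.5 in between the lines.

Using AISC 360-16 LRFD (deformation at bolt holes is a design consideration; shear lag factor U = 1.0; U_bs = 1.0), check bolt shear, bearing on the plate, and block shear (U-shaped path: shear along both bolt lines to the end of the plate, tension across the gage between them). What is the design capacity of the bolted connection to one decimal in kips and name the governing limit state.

Bolt shear: A_b = π(0.75)²/4 = 0.44179 in². φR_n = 0.75 × 54 × 0.44179 × 6 × 1 = 107.4 kips.
Bearing (0.25 in plate, F_u = 58 ksi): end bolts L_c = 1.6875 − 0.8125/2 = 1.28125, R_n = min(1.2×1.28125×0.25×58, 2.4×0.75×0.25×58) = 22.294 kips/bolt; interior L_c = 2.5625 − 0.8125 = 1.75, R_n = 26.1 kips/bolt. φR_n = 0.75 × (2×22.294 + 4×26.1) = 111.7 kips.
Block shear: shear path 2×[1.6875+2×2.5625] = 2×6.8125 in, A_gv = 3.4063, A_nv = 2×(6.8125 − 2.5×0.875)×0.25 = 2.3125 in²; tension across gage: (2.5 − 1×0.875)×0.25 = 0.40625 in². R_n = min(0.6×58×2.3125, 0.6×36×3.4063) + 1.0×58×0.40625 = min(80.475, 73.576) + 23.563 = 97.139 kips. φR_n = 0.75 × 97.139 = 72.9 kips.
Governing: min(107.4, 111.7, 72.9) = 72.9 kips → block shear.

72.9 kips (block shear governs)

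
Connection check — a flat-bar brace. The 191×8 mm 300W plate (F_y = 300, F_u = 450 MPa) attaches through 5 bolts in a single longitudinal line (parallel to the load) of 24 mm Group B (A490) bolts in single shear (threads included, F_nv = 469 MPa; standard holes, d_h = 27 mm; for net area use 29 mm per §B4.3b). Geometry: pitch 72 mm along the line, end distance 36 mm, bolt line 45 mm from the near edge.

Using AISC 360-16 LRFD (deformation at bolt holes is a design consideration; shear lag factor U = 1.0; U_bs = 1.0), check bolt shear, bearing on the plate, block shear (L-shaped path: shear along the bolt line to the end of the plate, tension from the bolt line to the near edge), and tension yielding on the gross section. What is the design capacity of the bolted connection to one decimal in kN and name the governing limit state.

395.8 kN (block shear governs)

Bolt shear: A_b = π(24)²/4 = 452.39 mm². φR_n = 0.75 × 469 × 452.39 × 5 × 1 = 795.6 kN.
Bearing (8 mm plate, F_u = 450 MPa): end bolts L_c = 36 − 27/2 = 22.5, R_n = min(1.2×22.5×8×450, 2.4×24×8×450) = 97.2 kN/bolt; interior L_c = 72 − 27 = 45, R_n = 194.4 kN/bolt. φR_n = 0.75 × (1×97.2 + 4×194.4) = 656.1 kN.
Block shear: shear path 1×[36+4×72] = 1×324 mm, A_gv = 2592, A_nv = 1×(324 − 4.5×29)×8 = 1548 mm²; tension to near edge: (45 − 0.5×29)×8 = 244 mm². R_n = min(0.6×450×1548, 0.6×300×2592) + 1.0×450×244 = min(417.96, 466.56) + 109.8 = 527.76 kN. φR_n = 0.75 × 527.76 = 395.8 kN.
Tension yield (gross): A_g = 191×8 = 1528 mm². φR_n = 0.90 × 300 × 1528 = 412.6 kN.
Governing: min(795.6, 656.1, 395.8, 412.6) = 395.8 kN → block shear.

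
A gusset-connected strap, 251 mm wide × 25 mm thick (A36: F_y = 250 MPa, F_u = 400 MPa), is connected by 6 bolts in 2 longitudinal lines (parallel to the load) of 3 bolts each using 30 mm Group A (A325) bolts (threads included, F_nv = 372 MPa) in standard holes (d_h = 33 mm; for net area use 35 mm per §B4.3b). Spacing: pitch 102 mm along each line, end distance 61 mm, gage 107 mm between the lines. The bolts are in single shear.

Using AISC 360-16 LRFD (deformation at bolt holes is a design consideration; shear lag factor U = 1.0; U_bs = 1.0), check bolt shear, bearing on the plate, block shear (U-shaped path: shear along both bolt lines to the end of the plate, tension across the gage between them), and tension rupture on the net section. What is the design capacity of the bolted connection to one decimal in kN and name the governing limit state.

Bolt shear: A_b = π(30)²/4 = 706.86 mm². φR_n = 0.75 × 372 × 706.86 × 6 × 1 = 1183.3 kN.
Bearing (25 mm plate, F_u = 400 MPa): end bolts L_c = 61 − 33/2 = 44.5, R_n = min(1.2×44.5×25×400, 2.4×30×25×400) = 534 kN/bolt; interior L_c = 102 − 33 = 69, R_n = 720 kN/bolt. φR_n = 0.75 × (2×534 + 4×720) = 2961.0 kN.
Block shear: shear path 2×[61+2×102] = 2×265 mm, A_gv = 13250, A_nv = 2×(265 − 2.5×35)×25 = 8875 mm²; tension across gage: (107 − 1×35)×25 = 1800 mm². R_n = min(0.6×400×8875, 0.6×250×13250) + 1.0×400×1800 = min(2130, 1987.5) + 720 = 2707.5 kN. φR_n = 0.75 × 2707.5 = 2030.6 kN.
Tension rupture (net): A_n = (251 − 2×35)×25 = 4525 mm² (U = 1.0, A_e = A_n). φR_n = 0.75 × 400 × 4525 = 1357.5 kN.
Governing: min(1183.3, 2961.0, 2030.6, 1357.5) = 1183.3 kN → bolt shear.

1183.3 kN (bolt shear governs)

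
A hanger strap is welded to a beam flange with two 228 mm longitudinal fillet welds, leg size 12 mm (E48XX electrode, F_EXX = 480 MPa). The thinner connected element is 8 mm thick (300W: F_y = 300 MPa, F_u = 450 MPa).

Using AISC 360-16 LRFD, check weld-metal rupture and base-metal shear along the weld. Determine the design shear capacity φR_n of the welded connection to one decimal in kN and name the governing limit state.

656.6 kN (base-metal shear governs)

Weld metal: throat = 0.707×12 = 8.484 mm, L = 2×228 = 456 mm. φR_n = 0.75 × 0.6 × 480 × 8.484 × 456 = 835.6 kN.
Base metal shear (8 mm plate): yield φR_n = 1.0×0.6×300×8×456 = 656.6 kN; rupture φR_n = 0.75×0.6×450×8×456 = 738.7 kN; take 656.6 kN (yield).
Governing: min(835.6, 656.6) = 656.6 kN → base-metal shear.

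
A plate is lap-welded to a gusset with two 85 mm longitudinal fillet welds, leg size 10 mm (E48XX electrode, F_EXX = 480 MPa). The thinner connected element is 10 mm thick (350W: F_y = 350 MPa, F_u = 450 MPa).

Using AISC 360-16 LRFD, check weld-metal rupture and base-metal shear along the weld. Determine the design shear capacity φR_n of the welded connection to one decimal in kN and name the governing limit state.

Weld metal: throat = 0.707×10 = 7.07 mm, L = 2×85 = 170 mm. φR_n = 0.75 × 0.6 × 480 × 7.07 × 170 = 259.6 kN.
Base metal shear (10 mm plate): yield φR_n = 1.0×0.6×350×10×170 = 357.0 kN; rupture φR_n = 0.75×0.6×450×10×170 = 344.3 kN; take 344.3 kN (rupture).
Governing: min(259.6, 344.3) = 259.6 kN → weld metal.

259.6 kN (weld metal governs)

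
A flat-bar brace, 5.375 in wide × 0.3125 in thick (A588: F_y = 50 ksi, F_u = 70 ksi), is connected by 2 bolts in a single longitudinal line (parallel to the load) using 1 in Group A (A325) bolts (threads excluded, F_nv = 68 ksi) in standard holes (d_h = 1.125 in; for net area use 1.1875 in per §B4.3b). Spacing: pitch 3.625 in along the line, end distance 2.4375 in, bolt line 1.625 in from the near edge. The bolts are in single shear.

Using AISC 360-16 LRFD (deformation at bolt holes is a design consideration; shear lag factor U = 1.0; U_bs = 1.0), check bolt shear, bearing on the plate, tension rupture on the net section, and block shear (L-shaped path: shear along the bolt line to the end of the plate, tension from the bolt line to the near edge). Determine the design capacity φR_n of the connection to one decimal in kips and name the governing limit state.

Bolt shear: A_b = π(1)²/4 = 0.7854 in². φR_n = 0.75 × 68 × 0.7854 × 2 × 1 = 80.1 kips.
Bearing (0.3125 in plate, F_u = 70 ksi): end bolts L_c = 2.4375 − 1.125/2 = 1.875, R_n = min(1.2×1.875×0.3125×70, 2.4×1×0.3125×70) = 49.219 kips/bolt; interior L_c = 3.625 − 1.125 = 2.5, R_n = 52.5 kips/bolt. φR_n = 0.75 × (1×49.219 + 1×52.5) = 76.3 kips.
Tension rupture (net): A_n = (5.375 − 1×1.1875)×0.3125 = 1.3086 in² (U = 1.0, A_e = A_n). φR_n = 0.75 × 70 × 1.3086 = 68.7 kips.
Block shear: shear path 1×[2.4375+1×3.625] = 1×6.0625 in, A_gv = 1.8945, A_nv = 1×(6.0625 − 1.5×1.1875)×0.3125 = 1.3379 in²; tension to near edge: (1.625 − 0.5×1.1875)×0.3125 = 0.32227 in². R_n = min(0.6×70×1.3379, 0.6×50×1.8945) + 1.0×70×0.32227 = min(56.192, 56.835) + 22.559 = 78.751 kips. φR_n = 0.75 × 78.751 = 59.1 kips.
Governing: min(80.1, 76.3, 68.7, 59.1) = 59.1 kips → block shear.

59.1 kips (block shear governs)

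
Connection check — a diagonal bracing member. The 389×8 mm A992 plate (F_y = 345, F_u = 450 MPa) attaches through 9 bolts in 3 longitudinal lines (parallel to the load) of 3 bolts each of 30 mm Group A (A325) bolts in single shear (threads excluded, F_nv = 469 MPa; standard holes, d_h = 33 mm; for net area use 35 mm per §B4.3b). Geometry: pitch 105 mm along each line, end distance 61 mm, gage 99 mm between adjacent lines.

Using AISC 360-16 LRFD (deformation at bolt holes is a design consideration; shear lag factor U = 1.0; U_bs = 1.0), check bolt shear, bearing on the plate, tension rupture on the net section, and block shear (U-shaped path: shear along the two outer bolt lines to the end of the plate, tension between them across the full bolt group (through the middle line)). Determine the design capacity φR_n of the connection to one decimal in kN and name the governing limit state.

Bolt shear: A_b = π(30)²/4 = 706.86 mm². φR_n = 0.75 × 469 × 706.86 × 9 × 1 = 2237.7 kN.
Bearing (8 mm plate, F_u = 450 MPa): end bolts L_c = 61 − 33/2 = 44.5, R_n = min(1.2×44.5×8×450, 2.4×30×8×450) = 192.24 kN/bolt; interior L_c = 105 − 33 = 72, R_n = 259.2 kN/bolt. φR_n = 0.75 × (3×192.24 + 6×259.2) = 1598.9 kN.
Tension rupture (net): A_n = (389 − 3×35)×8 = 2272 mm² (U = 1.0, A_e = A_n). φR_n = 0.75 × 450 × 2272 = 766.8 kN.
Block shear: shear path 2×[61+2×105] = 2×271 mm, A_gv = 4336, A_nv = 2×(271 − 2.5×35)×8 = 2936 mm²; tension across gage: (198 − 2×35)×8 = 1024 mm². R_n = min(0.6×450×2936, 0.6×345×4336) + 1.0×450×1024 = min(792.72, 897.55) + 460.8 = 1253.5 kN. φR_n = 0.75 × 1253.5 = 940.1 kN.
Governing: min(2237.7, 1598.9, 766.8, 940.1) = 766.8 kN → net-section rupture.

766.8 kN (net-section rupture governs)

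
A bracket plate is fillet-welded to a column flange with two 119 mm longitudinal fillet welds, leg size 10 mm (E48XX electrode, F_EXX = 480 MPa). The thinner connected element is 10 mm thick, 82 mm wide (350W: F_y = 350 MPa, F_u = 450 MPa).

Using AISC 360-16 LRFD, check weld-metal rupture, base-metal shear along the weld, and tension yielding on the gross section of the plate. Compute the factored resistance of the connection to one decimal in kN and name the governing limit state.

258.3 kN (gross-section yield governs)

Weld metal: throat = 0.707×10 = 7.07 mm, L = 2×119 = 238 mm. φR_n = 0.75 × 0.6 × 480 × 7.07 × 238 = 363.5 kN.
Base metal shear (10 mm plate): yield φR_n = 1.0×0.6×350×10×238 = 499.8 kN; rupture φR_n = 0.75×0.6×450×10×238 = 482.0 kN; take 482.0 kN (rupture).
Tension yield (gross): A_g = 82×10 = 820 mm². φR_n = 0.90 × 350 × 820 = 258.3 kN.
Governing: min(363.5, 482.0, 258.3) = 258.3 kN → gross-section yield.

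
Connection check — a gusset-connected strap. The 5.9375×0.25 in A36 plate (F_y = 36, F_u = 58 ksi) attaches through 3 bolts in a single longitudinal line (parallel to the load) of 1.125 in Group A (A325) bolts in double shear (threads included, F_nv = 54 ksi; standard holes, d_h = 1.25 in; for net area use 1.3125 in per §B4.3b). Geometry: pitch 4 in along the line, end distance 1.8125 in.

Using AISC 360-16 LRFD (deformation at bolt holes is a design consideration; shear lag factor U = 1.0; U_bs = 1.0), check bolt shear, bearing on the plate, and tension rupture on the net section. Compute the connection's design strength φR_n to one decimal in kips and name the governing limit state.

Bolt shear: A_b = π(1.125)²/4 = 0.99402 in². φR_n = 0.75 × 54 × 0.99402 × 3 × 2 = 241.5 kips.
Bearing (0.25 in plate, F_u = 58 ksi): end bolts L_c = 1.8125 − 1.25/2 = 1.1875, R_n = min(1.2×1.1875×0.25×58, 2.4×1.125×0.25×58) = 20.663 kips/bolt; interior L_c = 4 − 1.25 = 2.75, R_n = 39.15 kips/bolt. φR_n = 0.75 × (1×20.663 + 2×39.15) = 74.2 kips.
Tension rupture (net): A_n = (5.9375 − 1×1.3125)×0.25 = 1.1563 in² (U = 1.0, A_e = A_n). φR_n = 0.75 × 58 × 1.1563 = 50.3 kips.
Governing: min(241.5, 74.2, 50.3) = 50.3 kips → net-section rupture.

50.3 kips (net-section rupture governs)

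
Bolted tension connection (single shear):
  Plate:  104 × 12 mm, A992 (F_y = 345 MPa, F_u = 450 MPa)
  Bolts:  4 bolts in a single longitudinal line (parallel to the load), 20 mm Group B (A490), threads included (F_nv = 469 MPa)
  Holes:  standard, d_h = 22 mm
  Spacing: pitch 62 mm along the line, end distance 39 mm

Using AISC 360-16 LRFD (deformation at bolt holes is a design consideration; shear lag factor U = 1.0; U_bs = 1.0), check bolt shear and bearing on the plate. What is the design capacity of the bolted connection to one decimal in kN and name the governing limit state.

442.0 kN (bolt shear governs)

Bolt shear: A_b = π(20)²/4 = 314.16 mm². φR_n = 0.75 × 469 × 314.16 × 4 × 1 = 442.0 kN.
Bearing (12 mm plate, F_u = 450 MPa): end bolts L_c = 39 − 22/2 = 28, R_n = min(1.2×28×12×450, 2.4×20×12×450) = 181.44 kN/bolt; interior L_c = 62 − 22 = 40, R_n = 259.2 kN/bolt. φR_n = 0.75 × (1×181.44 + 3×259.2) = 719.3 kN.
Governing: min(442.0, 719.3) = 442.0 kN → bolt shear.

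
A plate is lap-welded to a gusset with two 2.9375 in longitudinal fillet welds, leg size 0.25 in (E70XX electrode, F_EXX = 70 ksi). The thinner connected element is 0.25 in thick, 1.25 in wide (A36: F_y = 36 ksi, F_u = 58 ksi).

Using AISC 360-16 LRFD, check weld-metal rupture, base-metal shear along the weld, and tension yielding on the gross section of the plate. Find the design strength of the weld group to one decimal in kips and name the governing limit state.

10.1 kips (gross-section yield governs)

Weld metal: throat = 0.707×0.25 = 0.17675 in, L = 2×2.9375 = 5.875 in. φR_n = 0.75 × 0.6 × 70 × 0.17675 × 5.875 = 32.7 kips.
Base metal shear (0.25 in plate): yield φR_n = 1.0×0.6×36×0.25×5.875 = 31.7 kips; rupture φR_n = 0.75×0.6×58×0.25×5.875 = 38.3 kips; take 31.7 kips (yield).
Tension yield (gross): A_g = 1.25×0.25 = 0.3125 in². φR_n = 0.90 × 36 × 0.3125 = 10.1 kips.
Governing: min(32.7, 31.7, 10.1) = 10.1 kips → gross-section yield.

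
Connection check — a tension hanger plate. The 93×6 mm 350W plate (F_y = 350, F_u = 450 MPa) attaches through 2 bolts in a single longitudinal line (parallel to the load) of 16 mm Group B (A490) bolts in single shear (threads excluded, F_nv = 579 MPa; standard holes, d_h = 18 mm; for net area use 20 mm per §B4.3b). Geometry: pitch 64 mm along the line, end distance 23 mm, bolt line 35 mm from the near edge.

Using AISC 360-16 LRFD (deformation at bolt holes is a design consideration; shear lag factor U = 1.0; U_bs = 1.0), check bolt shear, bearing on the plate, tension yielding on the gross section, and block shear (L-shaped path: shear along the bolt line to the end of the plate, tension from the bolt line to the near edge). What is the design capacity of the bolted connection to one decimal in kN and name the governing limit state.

Bolt shear: A_b = π(16)²/4 = 201.06 mm². φR_n = 0.75 × 579 × 201.06 × 2 × 1 = 174.6 kN.
Bearing (6 mm plate, F_u = 450 MPa): end bolts L_c = 23 − 18/2 = 14, R_n = min(1.2×14×6×450, 2.4×16×6×450) = 45.36 kN/bolt; interior L_c = 64 − 18 = 46, R_n = 103.68 kN/bolt. φR_n = 0.75 × (1×45.36 + 1×103.68) = 111.8 kN.
Tension yield (gross): A_g = 93×6 = 558 mm². φR_n = 0.90 × 350 × 558 = 175.8 kN.
Block shear: shear path 1×[23+1×64] = 1×87 mm, A_gv = 522, A_nv = 1×(87 − 1.5×20)×6 = 342 mm²; tension to near edge: (35 − 0.5×20)×6 = 150 mm². R_n = min(0.6×450×342, 0.6×350×522) + 1.0×450×150 = min(92.34, 109.62) + 67.5 = 159.84 kN. φR_n = 0.75 × 159.84 = 119.9 kN.
Governing: min(174.6, 111.8, 175.8, 119.9) = 111.8 kN → bearing.

111.8 kN (bearing governs)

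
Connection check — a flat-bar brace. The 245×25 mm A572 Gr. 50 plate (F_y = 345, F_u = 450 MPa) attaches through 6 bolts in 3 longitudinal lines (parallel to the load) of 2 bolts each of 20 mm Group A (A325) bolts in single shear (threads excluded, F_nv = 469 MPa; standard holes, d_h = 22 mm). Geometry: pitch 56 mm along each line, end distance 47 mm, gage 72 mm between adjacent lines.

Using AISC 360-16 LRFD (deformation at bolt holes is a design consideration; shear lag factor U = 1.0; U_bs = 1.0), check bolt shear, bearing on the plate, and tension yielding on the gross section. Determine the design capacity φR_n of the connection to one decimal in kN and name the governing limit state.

663.0 kN (bolt shear governs)

Bolt shear: A_b = π(20)²/4 = 314.16 mm². φR_n = 0.75 × 469 × 314.16 × 6 × 1 = 663.0 kN.
Bearing (25 mm plate, F_u = 450 MPa): end bolts L_c = 47 − 22/2 = 36, R_n = min(1.2×36×25×450, 2.4×20×25×450) = 486 kN/bolt; interior L_c = 56 − 22 = 34, R_n = 459 kN/bolt. φR_n = 0.75 × (3×486 + 3×459) = 2126.3 kN.
Tension yield (gross): A_g = 245×25 = 6125 mm². φR_n = 0.90 × 345 × 6125 = 1901.8 kN.
Governing: min(663.0, 2126.3, 1901.8) = 663.0 kN → bolt shear.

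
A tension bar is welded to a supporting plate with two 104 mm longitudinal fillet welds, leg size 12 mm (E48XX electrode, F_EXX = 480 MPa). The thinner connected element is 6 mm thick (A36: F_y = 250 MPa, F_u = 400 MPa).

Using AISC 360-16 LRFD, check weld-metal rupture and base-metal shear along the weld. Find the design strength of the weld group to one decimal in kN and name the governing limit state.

Weld metal: throat = 0.707×12 = 8.484 mm, L = 2×104 = 208 mm. φR_n = 0.75 × 0.6 × 480 × 8.484 × 208 = 381.2 kN.
Base metal shear (6 mm plate): yield φR_n = 1.0×0.6×250×6×208 = 187.2 kN; rupture φR_n = 0.75×0.6×400×6×208 = 224.6 kN; take 187.2 kN (yield).
Governing: min(381.2, 187.2) = 187.2 kN → base-metal shear.

187.2 kN (base-metal shear governs)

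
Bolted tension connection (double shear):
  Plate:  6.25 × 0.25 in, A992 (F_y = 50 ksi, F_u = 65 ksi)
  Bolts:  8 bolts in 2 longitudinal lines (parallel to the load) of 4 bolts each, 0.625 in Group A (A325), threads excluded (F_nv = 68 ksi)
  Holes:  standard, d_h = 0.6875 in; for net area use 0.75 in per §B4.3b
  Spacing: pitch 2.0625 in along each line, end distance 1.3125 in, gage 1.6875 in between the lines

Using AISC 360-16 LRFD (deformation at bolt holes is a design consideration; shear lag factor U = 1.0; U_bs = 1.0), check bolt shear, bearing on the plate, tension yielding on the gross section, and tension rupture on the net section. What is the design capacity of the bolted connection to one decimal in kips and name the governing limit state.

Bolt shear: A_b = π(0.625)²/4 = 0.3068 in². φR_n = 0.75 × 68 × 0.3068 × 8 × 2 = 250.3 kips.
Bearing (0.25 in plate, F_u = 65 ksi): end bolts L_c = 1.3125 − 0.6875/2 = 0.96875, R_n = min(1.2×0.96875×0.25×65, 2.4×0.625×0.25×65) = 18.891 kips/bolt; interior L_c = 2.0625 − 0.6875 = 1.375, R_n = 24.375 kips/bolt. φR_n = 0.75 × (2×18.891 + 6×24.375) = 138.0 kips.
Tension yield (gross): A_g = 6.25×0.25 = 1.5625 in². φR_n = 0.90 × 50 × 1.5625 = 70.3 kips.
Tension rupture (net): A_n = (6.25 − 2×0.75)×0.25 = 1.1875 in² (U = 1.0, A_e = A_n). φR_n = 0.75 × 65 × 1.1875 = 57.9 kips.
Governing: min(250.3, 138.0, 70.3, 57.9) = 57.9 kips → net-section rupture.

57.9 kips (net-section rupture governs)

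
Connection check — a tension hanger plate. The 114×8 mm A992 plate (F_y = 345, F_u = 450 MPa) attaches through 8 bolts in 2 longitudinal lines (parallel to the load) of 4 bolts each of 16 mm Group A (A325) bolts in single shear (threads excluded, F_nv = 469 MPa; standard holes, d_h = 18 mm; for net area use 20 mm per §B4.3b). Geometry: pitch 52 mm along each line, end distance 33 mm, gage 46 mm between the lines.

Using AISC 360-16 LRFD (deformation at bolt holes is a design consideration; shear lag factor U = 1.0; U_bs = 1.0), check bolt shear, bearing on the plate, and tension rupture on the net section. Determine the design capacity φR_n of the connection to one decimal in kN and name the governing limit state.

199.8 kN (net-section rupture governs)

Bolt shear: A_b = π(16)²/4 = 201.06 mm². φR_n = 0.75 × 469 × 201.06 × 8 × 1 = 565.8 kN.
Bearing (8 mm plate, F_u = 450 MPa): end bolts L_c = 33 − 18/2 = 24, R_n = min(1.2×24×8×450, 2.4×16×8×450) = 103.68 kN/bolt; interior L_c = 52 − 18 = 34, R_n = 138.24 kN/bolt. φR_n = 0.75 × (2×103.68 + 6×138.24) = 777.6 kN.
Tension rupture (net): A_n = (114 − 2×20)×8 = 592 mm² (U = 1.0, A_e = A_n). φR_n = 0.75 × 450 × 592 = 199.8 kN.
Governing: min(565.8, 777.6, 199.8) = 199.8 kN → net-section rupture.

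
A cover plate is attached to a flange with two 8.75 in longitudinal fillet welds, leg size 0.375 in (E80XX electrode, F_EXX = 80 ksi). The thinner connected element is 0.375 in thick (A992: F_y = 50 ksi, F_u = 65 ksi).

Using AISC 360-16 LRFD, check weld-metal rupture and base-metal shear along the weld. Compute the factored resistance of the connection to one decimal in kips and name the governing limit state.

167.0 kips (weld metal governs)

Weld metal: throat = 0.707×0.375 = 0.26513 in, L = 2×8.75 = 17.5 in. φR_n = 0.75 × 0.6 × 80 × 0.26513 × 17.5 = 167.0 kips.
Base metal shear (0.375 in plate): yield φR_n = 1.0×0.6×50×0.375×17.5 = 196.9 kips; rupture φR_n = 0.75×0.6×65×0.375×17.5 = 192.0 kips; take 192.0 kips (rupture).
Governing: min(167.0, 192.0) = 167.0 kips → weld metal.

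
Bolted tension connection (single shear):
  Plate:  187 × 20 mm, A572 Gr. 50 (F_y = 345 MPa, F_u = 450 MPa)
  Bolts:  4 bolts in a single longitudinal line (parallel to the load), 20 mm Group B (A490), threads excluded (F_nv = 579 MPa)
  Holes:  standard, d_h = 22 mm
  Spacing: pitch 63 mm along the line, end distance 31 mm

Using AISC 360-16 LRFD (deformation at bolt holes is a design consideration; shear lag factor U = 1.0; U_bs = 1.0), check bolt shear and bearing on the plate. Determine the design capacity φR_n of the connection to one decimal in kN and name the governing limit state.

545.7 kN (bolt shear governs)

Bolt shear: A_b = π(20)²/4 = 314.16 mm². φR_n = 0.75 × 579 × 314.16 × 4 × 1 = 545.7 kN.
Bearing (20 mm plate, F_u = 450 MPa): end bolts L_c = 31 − 22/2 = 20, R_n = min(1.2×20×20×450, 2.4×20×20×450) = 216 kN/bolt; interior L_c = 63 − 22 = 41, R_n = 432 kN/bolt. φR_n = 0.75 × (1×216 + 3×432) = 1134.0 kN.
Governing: min(545.7, 1134.0) = 545.7 kN → bolt shear.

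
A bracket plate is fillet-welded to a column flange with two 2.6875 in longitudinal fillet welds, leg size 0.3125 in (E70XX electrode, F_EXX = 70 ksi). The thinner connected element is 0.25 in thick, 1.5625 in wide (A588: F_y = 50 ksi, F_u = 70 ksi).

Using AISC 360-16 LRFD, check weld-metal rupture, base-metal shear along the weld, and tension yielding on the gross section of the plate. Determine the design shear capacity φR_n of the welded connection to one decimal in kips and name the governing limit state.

17.6 kips (gross-section yield governs)

Weld metal: throat = 0.707×0.3125 = 0.22094 in, L = 2×2.6875 = 5.375 in. φR_n = 0.75 × 0.6 × 70 × 0.22094 × 5.375 = 37.4 kips.
Base metal shear (0.25 in plate): yield φR_n = 1.0×0.6×50×0.25×5.375 = 40.3 kips; rupture φR_n = 0.75×0.6×70×0.25×5.375 = 42.3 kips; take 40.3 kips (yield).
Tension yield (gross): A_g = 1.5625×0.25 = 0.39063 in². φR_n = 0.90 × 50 × 0.39063 = 17.6 kips.
Governing: min(37.4, 40.3, 17.6) = 17.6 kips → gross-section yield.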